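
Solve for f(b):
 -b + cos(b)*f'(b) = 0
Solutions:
 f(b) = C1 + Integral(b/cos(b), b)


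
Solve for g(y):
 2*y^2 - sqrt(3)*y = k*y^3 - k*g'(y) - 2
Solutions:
 g(y) = C1 + y^4/4 - 2*y^3/(3*k) + sqrt(3)*y^2/(2*k) - 2*y/k


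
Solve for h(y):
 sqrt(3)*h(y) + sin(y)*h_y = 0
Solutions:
 h(y) = C1*(cos(y) + 1)^(sqrt(3)/2)/(cos(y) - 1)^(sqrt(3)/2)


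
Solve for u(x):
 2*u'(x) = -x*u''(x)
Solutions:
 u(x) = C1 + C2/x


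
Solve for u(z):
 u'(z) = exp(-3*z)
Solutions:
 u(z) = C1 - exp(-3*z)/3


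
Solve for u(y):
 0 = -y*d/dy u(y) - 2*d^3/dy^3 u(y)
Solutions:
 u(y) = C1 + Integral(C2*airyai(-2^(2/3)*y/2) + C3*airybi(-2^(2/3)*y/2), y)


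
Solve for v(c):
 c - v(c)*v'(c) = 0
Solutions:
 v(c) = -sqrt(C1 + c^2)
 v(c) = sqrt(C1 + c^2)


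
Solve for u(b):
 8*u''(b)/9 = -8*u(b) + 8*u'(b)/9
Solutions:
 u(b) = (C1*sin(sqrt(35)*b/2) + C2*cos(sqrt(35)*b/2))*exp(b/2)


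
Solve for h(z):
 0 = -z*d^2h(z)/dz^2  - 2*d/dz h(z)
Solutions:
 h(z) = C1 + C2/z


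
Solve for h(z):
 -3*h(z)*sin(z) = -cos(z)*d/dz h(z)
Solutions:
 h(z) = C1/cos(z)^3


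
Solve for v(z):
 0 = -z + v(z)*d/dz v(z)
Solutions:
 v(z) = -sqrt(C1 + z^2)
 v(z) = sqrt(C1 + z^2)


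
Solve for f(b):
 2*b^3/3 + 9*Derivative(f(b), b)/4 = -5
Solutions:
 f(b) = C1 - 2*b^4/27 - 20*b/9


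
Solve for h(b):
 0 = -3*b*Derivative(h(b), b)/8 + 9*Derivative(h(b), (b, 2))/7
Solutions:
 h(b) = C1 + C2*erfi(sqrt(21)*b/12)


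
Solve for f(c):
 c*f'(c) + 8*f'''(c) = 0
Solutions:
 f(c) = C1 + Integral(C2*airyai(-c/2) + C3*airybi(-c/2), c)


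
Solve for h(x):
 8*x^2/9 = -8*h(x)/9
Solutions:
 h(x) = -x^2


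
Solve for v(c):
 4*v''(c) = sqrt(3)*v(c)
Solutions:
 v(c) = C1*exp(-3^(1/4)*c/2) + C2*exp(3^(1/4)*c/2)


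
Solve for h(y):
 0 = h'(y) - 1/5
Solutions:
 h(y) = C1 + y/5


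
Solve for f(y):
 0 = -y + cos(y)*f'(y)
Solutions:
 f(y) = C1 + Integral(y/cos(y), y)


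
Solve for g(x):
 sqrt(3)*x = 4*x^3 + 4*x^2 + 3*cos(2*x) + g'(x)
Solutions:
 g(x) = C1 - x^4 - 4*x^3/3 + sqrt(3)*x^2/2 - 3*sin(2*x)/2


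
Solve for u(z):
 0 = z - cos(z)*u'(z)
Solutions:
 u(z) = C1 + Integral(z/cos(z), z)


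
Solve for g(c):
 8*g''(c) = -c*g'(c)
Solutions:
 g(c) = C1 + C2*erf(c/4)


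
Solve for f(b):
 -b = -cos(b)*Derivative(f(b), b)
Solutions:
 f(b) = C1 + Integral(b/cos(b), b)


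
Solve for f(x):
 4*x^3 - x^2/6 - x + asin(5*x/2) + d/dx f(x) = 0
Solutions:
 f(x) = C1 - x^4 + x^3/18 + x^2/2 - x*asin(5*x/2) - sqrt(4 - 25*x^2)/5


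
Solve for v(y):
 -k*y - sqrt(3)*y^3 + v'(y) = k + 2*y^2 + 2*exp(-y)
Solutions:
 v(y) = C1 + k*y^2/2 + k*y + sqrt(3)*y^4/4 + 2*y^3/3 - 2*exp(-y)


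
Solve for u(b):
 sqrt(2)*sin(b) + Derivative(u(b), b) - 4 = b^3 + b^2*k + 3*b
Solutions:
 u(b) = C1 + b^4/4 + b^3*k/3 + 3*b^2/2 + 4*b + sqrt(2)*cos(b)


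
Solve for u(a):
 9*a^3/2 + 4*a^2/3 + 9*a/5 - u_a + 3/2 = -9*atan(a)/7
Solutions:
 u(a) = C1 + 9*a^4/8 + 4*a^3/9 + 9*a^2/10 + 9*a*atan(a)/7 + 3*a/2 - 9*log(a^2 + 1)/14


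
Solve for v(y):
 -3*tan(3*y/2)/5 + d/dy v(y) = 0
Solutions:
 v(y) = C1 - 2*log(cos(3*y/2))/5


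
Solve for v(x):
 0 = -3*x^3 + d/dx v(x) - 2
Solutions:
 v(x) = C1 + 3*x^4/4 + 2*x


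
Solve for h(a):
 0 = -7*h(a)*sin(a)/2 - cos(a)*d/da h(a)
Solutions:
 h(a) = C1*cos(a)^(7/2)


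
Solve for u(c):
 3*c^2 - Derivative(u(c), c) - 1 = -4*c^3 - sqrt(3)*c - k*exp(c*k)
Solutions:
 u(c) = C1 + c^4 + c^3 + sqrt(3)*c^2/2 - c + exp(c*k)


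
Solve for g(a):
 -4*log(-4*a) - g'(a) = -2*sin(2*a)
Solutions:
 g(a) = C1 - 4*a*log(-a) - 8*a*log(2) + 4*a - cos(2*a)


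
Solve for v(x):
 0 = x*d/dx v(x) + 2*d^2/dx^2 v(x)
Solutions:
 v(x) = C1 + C2*erf(x/2)


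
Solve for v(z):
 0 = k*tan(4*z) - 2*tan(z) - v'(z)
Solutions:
 v(z) = C1 - k*log(cos(4*z))/4 + 2*log(cos(z))


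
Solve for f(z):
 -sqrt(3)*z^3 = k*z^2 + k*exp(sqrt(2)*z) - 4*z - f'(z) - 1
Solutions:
 f(z) = C1 + k*z^3/3 + sqrt(2)*k*exp(sqrt(2)*z)/2 + sqrt(3)*z^4/4 - 2*z^2 - z


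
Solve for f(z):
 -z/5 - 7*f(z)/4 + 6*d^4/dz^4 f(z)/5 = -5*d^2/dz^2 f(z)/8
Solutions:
 f(z) = C1*exp(-sqrt(6)*z*sqrt(-25 + sqrt(14065))/24) + C2*exp(sqrt(6)*z*sqrt(-25 + sqrt(14065))/24) + C3*sin(sqrt(6)*z*sqrt(25 + sqrt(14065))/24) + C4*cos(sqrt(6)*z*sqrt(25 + sqrt(14065))/24) - 4*z/35


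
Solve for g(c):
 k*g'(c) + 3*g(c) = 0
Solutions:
 g(c) = C1*exp(-3*c/k)


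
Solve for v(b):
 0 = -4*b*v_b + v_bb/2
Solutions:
 v(b) = C1 + C2*erfi(2*b)


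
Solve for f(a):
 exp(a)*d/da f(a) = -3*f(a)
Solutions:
 f(a) = C1*exp(3*exp(-a))


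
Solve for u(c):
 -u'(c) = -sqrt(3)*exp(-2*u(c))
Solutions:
 u(c) = log(-sqrt(C1 + 2*sqrt(3)*c))
 u(c) = log(C1 + 2*sqrt(3)*c)/2


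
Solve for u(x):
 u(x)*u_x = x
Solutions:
 u(x) = -sqrt(C1 + x^2)
 u(x) = sqrt(C1 + x^2)


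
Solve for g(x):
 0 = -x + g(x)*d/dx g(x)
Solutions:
 g(x) = -sqrt(C1 + x^2)
 g(x) = sqrt(C1 + x^2)


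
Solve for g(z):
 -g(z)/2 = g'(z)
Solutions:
 g(z) = C1*exp(-z/2)


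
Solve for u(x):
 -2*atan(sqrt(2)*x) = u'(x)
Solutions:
 u(x) = C1 - 2*x*atan(sqrt(2)*x) + sqrt(2)*log(2*x^2 + 1)/2


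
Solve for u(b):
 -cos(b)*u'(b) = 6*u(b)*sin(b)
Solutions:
 u(b) = C1*cos(b)^6


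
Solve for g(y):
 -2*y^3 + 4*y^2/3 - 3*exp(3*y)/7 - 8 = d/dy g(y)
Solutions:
 g(y) = C1 - y^4/2 + 4*y^3/9 - 8*y - exp(3*y)/7


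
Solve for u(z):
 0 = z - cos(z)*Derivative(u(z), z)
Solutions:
 u(z) = C1 + Integral(z/cos(z), z)


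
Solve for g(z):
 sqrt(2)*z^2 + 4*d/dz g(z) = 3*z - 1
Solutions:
 g(z) = C1 - sqrt(2)*z^3/12 + 3*z^2/8 - z/4


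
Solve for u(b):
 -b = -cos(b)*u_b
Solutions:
 u(b) = C1 + Integral(b/cos(b), b)


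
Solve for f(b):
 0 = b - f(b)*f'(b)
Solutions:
 f(b) = -sqrt(C1 + b^2)
 f(b) = sqrt(C1 + b^2)


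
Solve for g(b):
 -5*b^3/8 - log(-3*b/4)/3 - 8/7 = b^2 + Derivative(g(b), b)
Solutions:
 g(b) = C1 - 5*b^4/32 - b^3/3 - b*log(-b)/3 + b*(-log(3) - 17/21 + 2*log(6)/3)


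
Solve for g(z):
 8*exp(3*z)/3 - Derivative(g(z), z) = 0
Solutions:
 g(z) = C1 + 8*exp(3*z)/9


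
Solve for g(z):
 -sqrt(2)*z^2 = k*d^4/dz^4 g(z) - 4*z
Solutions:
 g(z) = C1 + C2*z + C3*z^2 + C4*z^3 - sqrt(2)*z^6/(360*k) + z^5/(30*k)


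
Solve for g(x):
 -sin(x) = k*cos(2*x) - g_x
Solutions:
 g(x) = C1 + k*sin(2*x)/2 - cos(x)


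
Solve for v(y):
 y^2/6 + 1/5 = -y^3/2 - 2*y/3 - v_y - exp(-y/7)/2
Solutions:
 v(y) = C1 - y^4/8 - y^3/18 - y^2/3 - y/5 + 7*exp(-y/7)/2


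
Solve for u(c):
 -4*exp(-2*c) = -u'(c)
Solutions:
 u(c) = C1 - 2*exp(-2*c)


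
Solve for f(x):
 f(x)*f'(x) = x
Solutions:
 f(x) = -sqrt(C1 + x^2)
 f(x) = sqrt(C1 + x^2)


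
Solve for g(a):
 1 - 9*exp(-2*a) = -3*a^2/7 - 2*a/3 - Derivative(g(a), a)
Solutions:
 g(a) = C1 - a^3/7 - a^2/3 - a - 9*exp(-2*a)/2


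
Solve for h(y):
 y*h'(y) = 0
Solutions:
 h(y) = C1


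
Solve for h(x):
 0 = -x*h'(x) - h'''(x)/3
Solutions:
 h(x) = C1 + Integral(C2*airyai(-3^(1/3)*x) + C3*airybi(-3^(1/3)*x), x)


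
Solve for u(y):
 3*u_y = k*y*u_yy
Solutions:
 u(y) = C1 + y^(((re(k) + 3)*re(k) + im(k)^2)/(re(k)^2 + im(k)^2))*(C2*sin(3*log(y)*Abs(im(k))/(re(k)^2 + im(k)^2)) + C3*cos(3*log(y)*im(k)/(re(k)^2 + im(k)^2)))


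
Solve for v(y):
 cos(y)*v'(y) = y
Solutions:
 v(y) = C1 + Integral(y/cos(y), y)


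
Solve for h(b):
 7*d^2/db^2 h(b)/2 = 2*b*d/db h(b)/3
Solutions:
 h(b) = C1 + C2*erfi(sqrt(42)*b/21)


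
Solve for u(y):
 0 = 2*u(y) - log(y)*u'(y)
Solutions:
 u(y) = C1*exp(2*li(y))


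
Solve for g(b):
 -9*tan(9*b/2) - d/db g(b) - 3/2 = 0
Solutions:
 g(b) = C1 - 3*b/2 + 2*log(cos(9*b/2))


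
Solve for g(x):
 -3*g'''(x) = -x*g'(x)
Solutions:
 g(x) = C1 + Integral(C2*airyai(3^(2/3)*x/3) + C3*airybi(3^(2/3)*x/3), x)


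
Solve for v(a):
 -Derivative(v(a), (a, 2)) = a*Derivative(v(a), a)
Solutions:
 v(a) = C1 + C2*erf(sqrt(2)*a/2)


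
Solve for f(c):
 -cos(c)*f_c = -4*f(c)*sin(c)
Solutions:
 f(c) = C1/cos(c)^4


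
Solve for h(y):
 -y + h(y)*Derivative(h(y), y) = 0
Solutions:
 h(y) = -sqrt(C1 + y^2)
 h(y) = sqrt(C1 + y^2)


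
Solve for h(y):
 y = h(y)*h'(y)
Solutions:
 h(y) = -sqrt(C1 + y^2)
 h(y) = sqrt(C1 + y^2)


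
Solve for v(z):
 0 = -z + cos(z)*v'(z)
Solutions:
 v(z) = C1 + Integral(z/cos(z), z)


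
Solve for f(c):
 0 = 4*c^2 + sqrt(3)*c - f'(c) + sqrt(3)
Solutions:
 f(c) = C1 + 4*c^3/3 + sqrt(3)*c^2/2 + sqrt(3)*c


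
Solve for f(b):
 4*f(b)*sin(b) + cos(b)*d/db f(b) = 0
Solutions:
 f(b) = C1*cos(b)^4


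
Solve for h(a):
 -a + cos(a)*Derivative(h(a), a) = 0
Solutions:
 h(a) = C1 + Integral(a/cos(a), a)


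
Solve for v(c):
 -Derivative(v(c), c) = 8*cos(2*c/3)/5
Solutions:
 v(c) = C1 - 12*sin(2*c/3)/5


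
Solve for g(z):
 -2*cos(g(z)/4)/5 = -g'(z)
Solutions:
 -2*z/5 - 2*log(sin(g(z)/4) - 1) + 2*log(sin(g(z)/4) + 1) = C1


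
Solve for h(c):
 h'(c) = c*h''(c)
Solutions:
 h(c) = C1 + C2*c^2


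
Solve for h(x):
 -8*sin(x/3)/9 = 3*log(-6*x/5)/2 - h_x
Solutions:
 h(x) = C1 + 3*x*log(-x)/2 - 2*x*log(5) - 3*x/2 + x*log(30)/2 + x*log(6) - 8*cos(x/3)/3


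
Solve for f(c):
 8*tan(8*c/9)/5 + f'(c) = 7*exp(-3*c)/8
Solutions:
 f(c) = C1 - 9*log(tan(8*c/9)^2 + 1)/10 - 7*exp(-3*c)/24


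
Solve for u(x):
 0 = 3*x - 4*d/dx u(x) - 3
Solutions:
 u(x) = C1 + 3*x^2/8 - 3*x/4


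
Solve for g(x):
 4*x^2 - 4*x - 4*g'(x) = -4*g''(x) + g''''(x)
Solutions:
 g(x) = C1 + C2*exp(6^(1/3)*x*(2*6^(1/3)/(sqrt(33) + 9)^(1/3) + (sqrt(33) + 9)^(1/3))/6)*sin(2^(1/3)*3^(1/6)*x*(-3^(2/3)*(sqrt(33) + 9)^(1/3)/6 + 2^(1/3)/(sqrt(33) + 9)^(1/3))) + C3*exp(6^(1/3)*x*(2*6^(1/3)/(sqrt(33) + 9)^(1/3) + (sqrt(33) + 9)^(1/3))/6)*cos(2^(1/3)*3^(1/6)*x*(-3^(2/3)*(sqrt(33) + 9)^(1/3)/6 + 2^(1/3)/(sqrt(33) + 9)^(1/3))) + C4*exp(-6^(1/3)*x*(2*6^(1/3)/(sqrt(33) + 9)^(1/3) + (sqrt(33) + 9)^(1/3))/3) + x^3/3 + x^2/2 + x


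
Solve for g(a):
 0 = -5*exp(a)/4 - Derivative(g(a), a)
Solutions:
 g(a) = C1 - 5*exp(a)/4


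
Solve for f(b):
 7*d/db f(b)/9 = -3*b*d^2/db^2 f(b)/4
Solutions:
 f(b) = C1 + C2/b^(1/27)


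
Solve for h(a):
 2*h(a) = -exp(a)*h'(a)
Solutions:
 h(a) = C1*exp(2*exp(-a))


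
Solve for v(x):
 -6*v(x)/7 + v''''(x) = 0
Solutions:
 v(x) = C1*exp(-6^(1/4)*7^(3/4)*x/7) + C2*exp(6^(1/4)*7^(3/4)*x/7) + C3*sin(6^(1/4)*7^(3/4)*x/7) + C4*cos(6^(1/4)*7^(3/4)*x/7)


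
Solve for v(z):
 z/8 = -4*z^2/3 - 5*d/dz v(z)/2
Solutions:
 v(z) = C1 - 8*z^3/45 - z^2/40


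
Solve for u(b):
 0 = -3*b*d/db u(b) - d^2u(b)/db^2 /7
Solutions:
 u(b) = C1 + C2*erf(sqrt(42)*b/2)


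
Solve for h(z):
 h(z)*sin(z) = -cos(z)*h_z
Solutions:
 h(z) = C1*cos(z)


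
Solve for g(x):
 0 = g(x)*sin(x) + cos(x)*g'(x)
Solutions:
 g(x) = C1*cos(x)


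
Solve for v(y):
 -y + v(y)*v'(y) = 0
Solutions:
 v(y) = -sqrt(C1 + y^2)
 v(y) = sqrt(C1 + y^2)


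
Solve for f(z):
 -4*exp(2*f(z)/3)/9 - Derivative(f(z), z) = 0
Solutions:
 f(z) = 3*log(-sqrt(-1/(C1 - 4*z))) - 3*log(2) + 3*log(6)/2 + 3*log(3)
 f(z) = 3*log(-1/(C1 - 4*z))/2 - 3*log(2) + 3*log(6)/2 + 3*log(3)


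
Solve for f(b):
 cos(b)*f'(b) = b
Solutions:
 f(b) = C1 + Integral(b/cos(b), b)


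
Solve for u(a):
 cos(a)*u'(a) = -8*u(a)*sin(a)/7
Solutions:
 u(a) = C1*cos(a)^(8/7)


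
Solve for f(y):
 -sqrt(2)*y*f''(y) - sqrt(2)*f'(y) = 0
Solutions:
 f(y) = C1 + C2*log(y)


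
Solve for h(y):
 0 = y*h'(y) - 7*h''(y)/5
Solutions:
 h(y) = C1 + C2*erfi(sqrt(70)*y/14)


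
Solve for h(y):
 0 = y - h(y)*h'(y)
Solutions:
 h(y) = -sqrt(C1 + y^2)
 h(y) = sqrt(C1 + y^2)


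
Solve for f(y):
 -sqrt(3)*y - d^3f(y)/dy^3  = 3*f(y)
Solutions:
 f(y) = C3*exp(-3^(1/3)*y) - sqrt(3)*y/3 + (C1*sin(3^(5/6)*y/2) + C2*cos(3^(5/6)*y/2))*exp(3^(1/3)*y/2)


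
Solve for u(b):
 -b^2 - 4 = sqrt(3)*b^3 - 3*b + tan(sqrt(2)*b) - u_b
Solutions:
 u(b) = C1 + sqrt(3)*b^4/4 + b^3/3 - 3*b^2/2 + 4*b - sqrt(2)*log(cos(sqrt(2)*b))/2


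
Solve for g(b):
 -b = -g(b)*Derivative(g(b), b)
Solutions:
 g(b) = -sqrt(C1 + b^2)
 g(b) = sqrt(C1 + b^2)


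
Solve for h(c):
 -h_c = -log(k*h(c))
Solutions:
 li(k*h(c))/k = C1 + c


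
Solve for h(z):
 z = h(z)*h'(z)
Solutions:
 h(z) = -sqrt(C1 + z^2)
 h(z) = sqrt(C1 + z^2)


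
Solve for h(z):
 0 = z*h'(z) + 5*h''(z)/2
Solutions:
 h(z) = C1 + C2*erf(sqrt(5)*z/5)


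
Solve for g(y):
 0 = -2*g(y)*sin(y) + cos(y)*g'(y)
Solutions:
 g(y) = C1/cos(y)^2


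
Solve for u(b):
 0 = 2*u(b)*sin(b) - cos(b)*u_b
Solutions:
 u(b) = C1/cos(b)^2


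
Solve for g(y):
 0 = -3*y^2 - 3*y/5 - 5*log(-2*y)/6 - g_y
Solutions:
 g(y) = C1 - y^3 - 3*y^2/10 - 5*y*log(-y)/6 + 5*y*(1 - log(2))/6


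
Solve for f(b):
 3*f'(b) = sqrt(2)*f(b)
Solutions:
 f(b) = C1*exp(sqrt(2)*b/3)


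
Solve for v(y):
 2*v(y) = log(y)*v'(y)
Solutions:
 v(y) = C1*exp(2*li(y))


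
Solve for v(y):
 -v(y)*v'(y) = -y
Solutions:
 v(y) = -sqrt(C1 + y^2)
 v(y) = sqrt(C1 + y^2)


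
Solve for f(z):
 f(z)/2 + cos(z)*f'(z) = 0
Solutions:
 f(z) = C1*(sin(z) - 1)^(1/4)/(sin(z) + 1)^(1/4)


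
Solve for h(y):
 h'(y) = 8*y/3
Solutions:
 h(y) = C1 + 4*y^2/3


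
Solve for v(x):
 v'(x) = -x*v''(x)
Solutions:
 v(x) = C1 + C2*log(x)


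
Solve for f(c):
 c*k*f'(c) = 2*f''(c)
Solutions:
 f(c) = Piecewise((-sqrt(pi)*C1*erf(c*sqrt(-k)/2)/sqrt(-k) - C2, (k > 0) | (k < 0)), (-C1*c - C2, True))


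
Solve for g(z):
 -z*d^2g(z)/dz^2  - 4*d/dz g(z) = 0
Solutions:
 g(z) = C1 + C2/z^3


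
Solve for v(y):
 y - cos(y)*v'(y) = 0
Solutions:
 v(y) = C1 + Integral(y/cos(y), y)


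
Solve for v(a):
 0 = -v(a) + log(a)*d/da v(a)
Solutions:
 v(a) = C1*exp(li(a))


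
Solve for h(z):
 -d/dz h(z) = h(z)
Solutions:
 h(z) = C1*exp(-z)


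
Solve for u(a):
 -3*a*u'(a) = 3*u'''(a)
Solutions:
 u(a) = C1 + Integral(C2*airyai(-a) + C3*airybi(-a), a)


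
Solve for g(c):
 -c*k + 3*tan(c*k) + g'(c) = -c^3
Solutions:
 g(c) = C1 - c^4/4 + c^2*k/2 - 3*Piecewise((-log(cos(c*k))/k, Ne(k, 0)), (0, True))


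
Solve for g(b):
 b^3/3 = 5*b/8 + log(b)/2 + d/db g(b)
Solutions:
 g(b) = C1 + b^4/12 - 5*b^2/16 - b*log(b)/2 + b/2


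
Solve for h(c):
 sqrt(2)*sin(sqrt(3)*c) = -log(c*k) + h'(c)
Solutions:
 h(c) = C1 + c*log(c*k) - c - sqrt(6)*cos(sqrt(3)*c)/3


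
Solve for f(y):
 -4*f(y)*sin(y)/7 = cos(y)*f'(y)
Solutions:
 f(y) = C1*cos(y)^(4/7)


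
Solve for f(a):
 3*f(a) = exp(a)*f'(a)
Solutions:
 f(a) = C1*exp(-3*exp(-a))


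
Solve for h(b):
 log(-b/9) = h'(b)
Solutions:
 h(b) = C1 + b*log(-b) + b*(-2*log(3) - 1)


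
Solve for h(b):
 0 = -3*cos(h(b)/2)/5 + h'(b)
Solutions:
 -3*b/5 - log(sin(h(b)/2) - 1) + log(sin(h(b)/2) + 1) = C1


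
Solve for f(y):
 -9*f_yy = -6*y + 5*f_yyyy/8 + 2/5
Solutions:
 f(y) = C1 + C2*y + C3*sin(6*sqrt(10)*y/5) + C4*cos(6*sqrt(10)*y/5) + y^3/9 - y^2/45


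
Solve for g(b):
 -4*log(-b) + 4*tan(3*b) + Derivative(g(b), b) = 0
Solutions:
 g(b) = C1 + 4*b*log(-b) - 4*b + 4*log(cos(3*b))/3


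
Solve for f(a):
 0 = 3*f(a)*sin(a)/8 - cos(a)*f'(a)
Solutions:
 f(a) = C1/cos(a)^(3/8)


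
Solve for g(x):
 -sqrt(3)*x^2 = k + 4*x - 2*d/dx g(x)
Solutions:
 g(x) = C1 + k*x/2 + sqrt(3)*x^3/6 + x^2


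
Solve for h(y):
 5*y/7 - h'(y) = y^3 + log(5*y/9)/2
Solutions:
 h(y) = C1 - y^4/4 + 5*y^2/14 - y*log(y)/2 - y*log(5)/2 + y/2 + y*log(3)


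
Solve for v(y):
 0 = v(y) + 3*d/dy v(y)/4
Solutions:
 v(y) = C1*exp(-4*y/3)


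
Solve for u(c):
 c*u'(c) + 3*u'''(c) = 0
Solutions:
 u(c) = C1 + Integral(C2*airyai(-3^(2/3)*c/3) + C3*airybi(-3^(2/3)*c/3), c)


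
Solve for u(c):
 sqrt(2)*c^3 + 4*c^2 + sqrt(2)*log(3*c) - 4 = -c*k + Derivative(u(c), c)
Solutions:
 u(c) = C1 + sqrt(2)*c^4/4 + 4*c^3/3 + c^2*k/2 + sqrt(2)*c*log(c) - 4*c - sqrt(2)*c + sqrt(2)*c*log(3)


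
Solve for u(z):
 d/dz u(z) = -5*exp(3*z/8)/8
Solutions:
 u(z) = C1 - 5*exp(3*z/8)/3


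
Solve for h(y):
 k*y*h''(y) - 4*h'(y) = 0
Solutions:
 h(y) = C1 + y^(((re(k) + 4)*re(k) + im(k)^2)/(re(k)^2 + im(k)^2))*(C2*sin(4*log(y)*Abs(im(k))/(re(k)^2 + im(k)^2)) + C3*cos(4*log(y)*im(k)/(re(k)^2 + im(k)^2)))


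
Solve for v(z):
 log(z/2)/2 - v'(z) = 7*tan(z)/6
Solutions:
 v(z) = C1 + z*log(z)/2 - z/2 - z*log(2)/2 + 7*log(cos(z))/6


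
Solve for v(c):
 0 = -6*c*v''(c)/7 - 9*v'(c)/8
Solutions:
 v(c) = C1 + C2/c^(5/16)


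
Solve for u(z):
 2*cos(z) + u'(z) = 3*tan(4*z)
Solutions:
 u(z) = C1 - 3*log(cos(4*z))/4 - 2*sin(z)


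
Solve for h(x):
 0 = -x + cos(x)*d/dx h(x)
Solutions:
 h(x) = C1 + Integral(x/cos(x), x)


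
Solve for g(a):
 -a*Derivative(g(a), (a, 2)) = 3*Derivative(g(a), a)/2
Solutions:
 g(a) = C1 + C2/sqrt(a)


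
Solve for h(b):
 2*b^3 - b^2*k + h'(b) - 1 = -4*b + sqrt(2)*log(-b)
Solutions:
 h(b) = C1 - b^4/2 + b^3*k/3 - 2*b^2 + sqrt(2)*b*log(-b) + b*(1 - sqrt(2))


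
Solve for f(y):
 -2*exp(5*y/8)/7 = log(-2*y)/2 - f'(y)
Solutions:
 f(y) = C1 + y*log(-y)/2 + y*(-1 + log(2))/2 + 16*exp(5*y/8)/35


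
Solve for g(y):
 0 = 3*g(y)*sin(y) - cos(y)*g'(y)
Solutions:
 g(y) = C1/cos(y)^3


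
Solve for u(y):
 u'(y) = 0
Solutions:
 u(y) = C1


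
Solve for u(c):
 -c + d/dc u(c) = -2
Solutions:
 u(c) = C1 + c^2/2 - 2*c


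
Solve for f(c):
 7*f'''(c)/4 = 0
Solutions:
 f(c) = C1 + C2*c + C3*c^2


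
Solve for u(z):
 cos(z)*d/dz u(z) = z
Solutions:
 u(z) = C1 + Integral(z/cos(z), z)


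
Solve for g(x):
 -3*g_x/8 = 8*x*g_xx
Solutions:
 g(x) = C1 + C2*x^(61/64)


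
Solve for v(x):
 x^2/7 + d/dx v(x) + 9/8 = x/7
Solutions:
 v(x) = C1 - x^3/21 + x^2/14 - 9*x/8


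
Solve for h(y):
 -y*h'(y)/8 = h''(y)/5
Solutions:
 h(y) = C1 + C2*erf(sqrt(5)*y/4)


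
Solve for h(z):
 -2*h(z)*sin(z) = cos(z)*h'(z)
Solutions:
 h(z) = C1*cos(z)^2


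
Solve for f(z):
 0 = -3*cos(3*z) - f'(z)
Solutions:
 f(z) = C1 - sin(3*z)


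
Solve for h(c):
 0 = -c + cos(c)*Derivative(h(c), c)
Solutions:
 h(c) = C1 + Integral(c/cos(c), c)


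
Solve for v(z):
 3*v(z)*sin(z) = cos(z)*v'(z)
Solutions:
 v(z) = C1/cos(z)^3


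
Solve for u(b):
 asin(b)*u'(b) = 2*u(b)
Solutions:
 u(b) = C1*exp(2*Integral(1/asin(b), b))


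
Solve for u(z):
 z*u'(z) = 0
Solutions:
 u(z) = C1


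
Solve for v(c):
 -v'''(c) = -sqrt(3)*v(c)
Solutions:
 v(c) = C3*exp(3^(1/6)*c) + (C1*sin(3^(2/3)*c/2) + C2*cos(3^(2/3)*c/2))*exp(-3^(1/6)*c/2)


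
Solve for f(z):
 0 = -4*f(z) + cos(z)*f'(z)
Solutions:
 f(z) = C1*(sin(z)^2 + 2*sin(z) + 1)/(sin(z)^2 - 2*sin(z) + 1)


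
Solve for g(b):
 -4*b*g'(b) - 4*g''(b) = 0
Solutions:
 g(b) = C1 + C2*erf(sqrt(2)*b/2)


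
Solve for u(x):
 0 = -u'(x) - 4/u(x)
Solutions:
 u(x) = -sqrt(C1 - 8*x)
 u(x) = sqrt(C1 - 8*x)


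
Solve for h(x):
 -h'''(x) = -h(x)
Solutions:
 h(x) = C3*exp(x) + (C1*sin(sqrt(3)*x/2) + C2*cos(sqrt(3)*x/2))*exp(-x/2)


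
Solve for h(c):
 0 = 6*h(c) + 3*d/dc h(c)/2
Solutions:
 h(c) = C1*exp(-4*c)


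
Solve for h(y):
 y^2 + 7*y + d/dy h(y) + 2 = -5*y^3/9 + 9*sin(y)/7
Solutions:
 h(y) = C1 - 5*y^4/36 - y^3/3 - 7*y^2/2 - 2*y - 9*cos(y)/7


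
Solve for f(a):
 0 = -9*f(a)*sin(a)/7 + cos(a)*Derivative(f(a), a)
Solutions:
 f(a) = C1/cos(a)^(9/7)


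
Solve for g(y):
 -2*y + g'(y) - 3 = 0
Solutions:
 g(y) = C1 + y^2 + 3*y


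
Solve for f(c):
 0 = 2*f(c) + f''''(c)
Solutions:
 f(c) = (C1*sin(2^(3/4)*c/2) + C2*cos(2^(3/4)*c/2))*exp(-2^(3/4)*c/2) + (C3*sin(2^(3/4)*c/2) + C4*cos(2^(3/4)*c/2))*exp(2^(3/4)*c/2)


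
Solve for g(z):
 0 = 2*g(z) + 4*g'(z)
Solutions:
 g(z) = C1*exp(-z/2)


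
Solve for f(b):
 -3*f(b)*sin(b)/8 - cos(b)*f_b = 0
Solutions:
 f(b) = C1*cos(b)^(3/8)


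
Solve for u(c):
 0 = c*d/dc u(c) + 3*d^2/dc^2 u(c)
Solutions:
 u(c) = C1 + C2*erf(sqrt(6)*c/6)


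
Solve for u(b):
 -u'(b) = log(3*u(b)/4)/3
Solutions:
 -3*Integral(1/(-log(_y) - log(3) + 2*log(2)), (_y, u(b))) = C1 - b


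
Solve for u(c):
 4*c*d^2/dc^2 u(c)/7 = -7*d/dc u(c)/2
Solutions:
 u(c) = C1 + C2/c^(41/8)


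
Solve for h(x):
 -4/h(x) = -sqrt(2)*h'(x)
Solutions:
 h(x) = -sqrt(C1 + 4*sqrt(2)*x)
 h(x) = sqrt(C1 + 4*sqrt(2)*x)


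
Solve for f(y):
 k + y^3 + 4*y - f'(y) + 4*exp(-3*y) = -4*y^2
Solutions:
 f(y) = C1 + k*y + y^4/4 + 4*y^3/3 + 2*y^2 - 4*exp(-3*y)/3


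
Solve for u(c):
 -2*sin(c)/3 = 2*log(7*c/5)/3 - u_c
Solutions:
 u(c) = C1 + 2*c*log(c)/3 - 2*c*log(5)/3 - 2*c/3 + 2*c*log(7)/3 - 2*cos(c)/3


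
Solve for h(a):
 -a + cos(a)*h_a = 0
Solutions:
 h(a) = C1 + Integral(a/cos(a), a)


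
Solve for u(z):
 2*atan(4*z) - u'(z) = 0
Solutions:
 u(z) = C1 + 2*z*atan(4*z) - log(16*z^2 + 1)/4


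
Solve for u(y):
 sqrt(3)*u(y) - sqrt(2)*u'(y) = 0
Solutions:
 u(y) = C1*exp(sqrt(6)*y/2)


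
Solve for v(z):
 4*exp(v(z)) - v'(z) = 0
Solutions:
 v(z) = log(-1/(C1 + 4*z))


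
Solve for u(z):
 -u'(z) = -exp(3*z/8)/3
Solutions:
 u(z) = C1 + 8*exp(3*z/8)/9


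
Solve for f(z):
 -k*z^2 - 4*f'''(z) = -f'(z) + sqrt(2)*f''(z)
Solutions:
 f(z) = C1 + C2*exp(-sqrt(2)*z/2) + C3*exp(sqrt(2)*z/4) + k*z^3/3 + sqrt(2)*k*z^2 + 12*k*z


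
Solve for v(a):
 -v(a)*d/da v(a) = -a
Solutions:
 v(a) = -sqrt(C1 + a^2)
 v(a) = sqrt(C1 + a^2)


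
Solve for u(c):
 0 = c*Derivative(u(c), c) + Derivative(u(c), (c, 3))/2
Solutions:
 u(c) = C1 + Integral(C2*airyai(-2^(1/3)*c) + C3*airybi(-2^(1/3)*c), c)


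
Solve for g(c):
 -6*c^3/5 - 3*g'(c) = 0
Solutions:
 g(c) = C1 - c^4/10


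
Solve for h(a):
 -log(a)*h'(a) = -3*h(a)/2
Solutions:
 h(a) = C1*exp(3*li(a)/2)


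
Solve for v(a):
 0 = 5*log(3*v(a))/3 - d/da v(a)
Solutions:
 -3*Integral(1/(log(_y) + log(3)), (_y, v(a)))/5 = C1 - a


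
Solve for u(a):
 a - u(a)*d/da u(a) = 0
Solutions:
 u(a) = -sqrt(C1 + a^2)
 u(a) = sqrt(C1 + a^2)


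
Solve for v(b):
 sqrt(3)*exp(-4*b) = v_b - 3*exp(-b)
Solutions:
 v(b) = C1 - 3*exp(-b) - sqrt(3)*exp(-4*b)/4


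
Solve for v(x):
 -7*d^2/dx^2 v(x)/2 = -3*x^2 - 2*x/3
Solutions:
 v(x) = C1 + C2*x + x^4/14 + 2*x^3/63


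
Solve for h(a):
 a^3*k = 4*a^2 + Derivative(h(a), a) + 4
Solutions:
 h(a) = C1 + a^4*k/4 - 4*a^3/3 - 4*a


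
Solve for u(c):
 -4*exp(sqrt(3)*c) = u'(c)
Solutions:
 u(c) = C1 - 4*sqrt(3)*exp(sqrt(3)*c)/3


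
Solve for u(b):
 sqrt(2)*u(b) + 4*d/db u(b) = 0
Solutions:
 u(b) = C1*exp(-sqrt(2)*b/4)


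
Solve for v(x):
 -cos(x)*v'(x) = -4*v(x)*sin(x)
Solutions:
 v(x) = C1/cos(x)^4


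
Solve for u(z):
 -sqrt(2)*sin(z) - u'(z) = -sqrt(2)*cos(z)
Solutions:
 u(z) = C1 + 2*sin(z + pi/4)


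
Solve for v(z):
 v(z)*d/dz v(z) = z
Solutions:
 v(z) = -sqrt(C1 + z^2)
 v(z) = sqrt(C1 + z^2)


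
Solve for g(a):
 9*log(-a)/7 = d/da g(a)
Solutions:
 g(a) = C1 + 9*a*log(-a)/7 - 9*a/7


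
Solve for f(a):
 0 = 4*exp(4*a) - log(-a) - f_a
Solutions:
 f(a) = C1 - a*log(-a) + a + exp(4*a)


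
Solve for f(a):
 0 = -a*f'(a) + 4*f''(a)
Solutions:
 f(a) = C1 + C2*erfi(sqrt(2)*a/4)


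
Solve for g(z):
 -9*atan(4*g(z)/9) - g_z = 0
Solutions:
 Integral(1/atan(4*_y/9), (_y, g(z))) = C1 - 9*z


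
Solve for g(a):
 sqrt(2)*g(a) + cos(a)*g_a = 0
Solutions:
 g(a) = C1*(sin(a) - 1)^(sqrt(2)/2)/(sin(a) + 1)^(sqrt(2)/2)


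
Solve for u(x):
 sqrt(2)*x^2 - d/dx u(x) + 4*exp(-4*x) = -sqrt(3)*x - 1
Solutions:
 u(x) = C1 + sqrt(2)*x^3/3 + sqrt(3)*x^2/2 + x - exp(-4*x)


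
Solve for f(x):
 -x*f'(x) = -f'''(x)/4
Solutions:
 f(x) = C1 + Integral(C2*airyai(2^(2/3)*x) + C3*airybi(2^(2/3)*x), x)


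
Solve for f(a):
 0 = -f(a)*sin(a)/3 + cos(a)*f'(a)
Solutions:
 f(a) = C1/cos(a)^(1/3)


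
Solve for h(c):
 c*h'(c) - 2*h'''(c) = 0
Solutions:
 h(c) = C1 + Integral(C2*airyai(2^(2/3)*c/2) + C3*airybi(2^(2/3)*c/2), c)


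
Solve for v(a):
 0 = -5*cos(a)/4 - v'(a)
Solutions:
 v(a) = C1 - 5*sin(a)/4


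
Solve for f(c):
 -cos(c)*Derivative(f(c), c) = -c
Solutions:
 f(c) = C1 + Integral(c/cos(c), c)


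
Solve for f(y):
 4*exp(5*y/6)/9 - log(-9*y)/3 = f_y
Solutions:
 f(y) = C1 - y*log(-y)/3 + y*(1 - 2*log(3))/3 + 8*exp(5*y/6)/15


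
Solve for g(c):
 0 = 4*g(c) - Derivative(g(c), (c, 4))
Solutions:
 g(c) = C1*exp(-sqrt(2)*c) + C2*exp(sqrt(2)*c) + C3*sin(sqrt(2)*c) + C4*cos(sqrt(2)*c)


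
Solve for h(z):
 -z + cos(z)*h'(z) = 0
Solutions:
 h(z) = C1 + Integral(z/cos(z), z)


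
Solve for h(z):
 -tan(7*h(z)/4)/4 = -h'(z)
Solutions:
 h(z) = -4*asin(C1*exp(7*z/16))/7 + 4*pi/7
 h(z) = 4*asin(C1*exp(7*z/16))/7


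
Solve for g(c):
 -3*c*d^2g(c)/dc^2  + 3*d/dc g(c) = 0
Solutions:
 g(c) = C1 + C2*c^2


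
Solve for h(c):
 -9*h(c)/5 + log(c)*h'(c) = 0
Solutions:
 h(c) = C1*exp(9*li(c)/5)


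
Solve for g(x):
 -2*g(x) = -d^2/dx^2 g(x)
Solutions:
 g(x) = C1*exp(-sqrt(2)*x) + C2*exp(sqrt(2)*x)


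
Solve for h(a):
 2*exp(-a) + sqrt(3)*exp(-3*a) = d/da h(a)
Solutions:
 h(a) = C1 - 2*exp(-a) - sqrt(3)*exp(-3*a)/3


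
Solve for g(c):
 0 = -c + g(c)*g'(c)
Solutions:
 g(c) = -sqrt(C1 + c^2)
 g(c) = sqrt(C1 + c^2)


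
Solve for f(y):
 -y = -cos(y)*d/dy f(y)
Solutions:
 f(y) = C1 + Integral(y/cos(y), y)


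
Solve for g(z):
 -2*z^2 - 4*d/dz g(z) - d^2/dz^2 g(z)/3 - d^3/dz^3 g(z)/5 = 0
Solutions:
 g(z) = C1 - z^3/6 + z^2/24 + 31*z/720 + (C2*sin(sqrt(695)*z/6) + C3*cos(sqrt(695)*z/6))*exp(-5*z/6)


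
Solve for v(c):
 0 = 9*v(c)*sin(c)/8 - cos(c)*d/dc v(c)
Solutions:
 v(c) = C1/cos(c)^(9/8)


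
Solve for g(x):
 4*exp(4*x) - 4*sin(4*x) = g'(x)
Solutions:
 g(x) = C1 + exp(4*x) + cos(4*x)


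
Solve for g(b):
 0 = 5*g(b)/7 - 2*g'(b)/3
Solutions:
 g(b) = C1*exp(15*b/14)


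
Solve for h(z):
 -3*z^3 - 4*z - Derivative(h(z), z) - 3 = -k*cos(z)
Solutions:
 h(z) = C1 + k*sin(z) - 3*z^4/4 - 2*z^2 - 3*z


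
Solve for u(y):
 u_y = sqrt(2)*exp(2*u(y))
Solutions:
 u(y) = log(-sqrt(-1/(C1 + sqrt(2)*y))) - log(2)/2
 u(y) = log(-1/(C1 + sqrt(2)*y))/2 - log(2)/2


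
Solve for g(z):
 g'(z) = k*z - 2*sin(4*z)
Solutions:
 g(z) = C1 + k*z^2/2 + cos(4*z)/2


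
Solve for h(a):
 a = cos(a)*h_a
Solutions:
 h(a) = C1 + Integral(a/cos(a), a)


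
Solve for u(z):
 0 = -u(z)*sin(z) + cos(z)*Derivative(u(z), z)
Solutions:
 u(z) = C1/cos(z)


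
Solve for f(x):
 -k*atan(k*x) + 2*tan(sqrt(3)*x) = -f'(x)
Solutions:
 f(x) = C1 + k*Piecewise((x*atan(k*x) - log(k^2*x^2 + 1)/(2*k), Ne(k, 0)), (0, True)) + 2*sqrt(3)*log(cos(sqrt(3)*x))/3


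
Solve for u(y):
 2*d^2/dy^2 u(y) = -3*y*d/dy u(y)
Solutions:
 u(y) = C1 + C2*erf(sqrt(3)*y/2)


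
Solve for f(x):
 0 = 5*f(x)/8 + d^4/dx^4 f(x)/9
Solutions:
 f(x) = (C1*sin(2^(3/4)*sqrt(3)*5^(1/4)*x/4) + C2*cos(2^(3/4)*sqrt(3)*5^(1/4)*x/4))*exp(-2^(3/4)*sqrt(3)*5^(1/4)*x/4) + (C3*sin(2^(3/4)*sqrt(3)*5^(1/4)*x/4) + C4*cos(2^(3/4)*sqrt(3)*5^(1/4)*x/4))*exp(2^(3/4)*sqrt(3)*5^(1/4)*x/4)


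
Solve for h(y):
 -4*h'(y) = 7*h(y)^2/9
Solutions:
 h(y) = 36/(C1 + 7*y)


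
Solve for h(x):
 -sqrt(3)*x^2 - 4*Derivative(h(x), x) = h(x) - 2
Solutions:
 h(x) = C1*exp(-x/4) - sqrt(3)*x^2 + 8*sqrt(3)*x - 32*sqrt(3) + 2


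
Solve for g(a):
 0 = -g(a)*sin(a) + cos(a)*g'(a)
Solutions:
 g(a) = C1/cos(a)


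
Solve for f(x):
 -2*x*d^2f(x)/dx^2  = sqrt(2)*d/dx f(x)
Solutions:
 f(x) = C1 + C2*x^(1 - sqrt(2)/2)


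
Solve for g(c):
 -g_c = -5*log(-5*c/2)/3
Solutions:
 g(c) = C1 + 5*c*log(-c)/3 + 5*c*(-1 - log(2) + log(5))/3


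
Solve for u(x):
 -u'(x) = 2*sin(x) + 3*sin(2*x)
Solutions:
 u(x) = C1 - 3*sin(x)^2 + 2*cos(x)


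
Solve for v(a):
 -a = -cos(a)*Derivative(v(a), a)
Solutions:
 v(a) = C1 + Integral(a/cos(a), a)


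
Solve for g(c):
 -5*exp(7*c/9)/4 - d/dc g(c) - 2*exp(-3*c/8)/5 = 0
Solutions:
 g(c) = C1 - 45*exp(7*c/9)/28 + 16*exp(-3*c/8)/15


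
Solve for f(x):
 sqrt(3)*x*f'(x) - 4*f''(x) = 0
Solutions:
 f(x) = C1 + C2*erfi(sqrt(2)*3^(1/4)*x/4)


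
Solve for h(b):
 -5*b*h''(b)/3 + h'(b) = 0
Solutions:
 h(b) = C1 + C2*b^(8/5)


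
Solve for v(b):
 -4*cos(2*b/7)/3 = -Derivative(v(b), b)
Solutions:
 v(b) = C1 + 14*sin(2*b/7)/3


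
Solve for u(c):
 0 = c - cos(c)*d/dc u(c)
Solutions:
 u(c) = C1 + Integral(c/cos(c), c)


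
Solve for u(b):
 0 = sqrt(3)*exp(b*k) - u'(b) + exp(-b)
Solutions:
 u(b) = C1 - exp(-b) + sqrt(3)*exp(b*k)/k


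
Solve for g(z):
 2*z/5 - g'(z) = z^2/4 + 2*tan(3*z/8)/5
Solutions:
 g(z) = C1 - z^3/12 + z^2/5 + 16*log(cos(3*z/8))/15


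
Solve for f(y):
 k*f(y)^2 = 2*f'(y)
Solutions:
 f(y) = -2/(C1 + k*y)


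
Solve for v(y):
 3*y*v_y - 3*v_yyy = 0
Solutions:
 v(y) = C1 + Integral(C2*airyai(y) + C3*airybi(y), y)


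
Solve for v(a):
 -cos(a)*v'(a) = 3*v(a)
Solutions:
 v(a) = C1*(sin(a) - 1)^(3/2)/(sin(a) + 1)^(3/2)


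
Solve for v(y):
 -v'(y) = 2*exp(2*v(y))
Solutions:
 v(y) = log(-sqrt(-1/(C1 - 2*y))) - log(2)/2
 v(y) = log(-1/(C1 - 2*y))/2 - log(2)/2


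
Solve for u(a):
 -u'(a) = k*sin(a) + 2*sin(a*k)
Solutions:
 u(a) = C1 + k*cos(a) + 2*cos(a*k)/k


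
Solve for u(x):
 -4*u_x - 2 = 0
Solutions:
 u(x) = C1 - x/2


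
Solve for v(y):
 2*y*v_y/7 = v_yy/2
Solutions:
 v(y) = C1 + C2*erfi(sqrt(14)*y/7)


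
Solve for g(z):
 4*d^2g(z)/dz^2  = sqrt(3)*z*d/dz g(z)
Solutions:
 g(z) = C1 + C2*erfi(sqrt(2)*3^(1/4)*z/4)


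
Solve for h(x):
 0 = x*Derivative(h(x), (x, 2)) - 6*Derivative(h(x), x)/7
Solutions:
 h(x) = C1 + C2*x^(13/7)


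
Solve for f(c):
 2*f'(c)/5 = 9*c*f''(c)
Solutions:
 f(c) = C1 + C2*c^(47/45)


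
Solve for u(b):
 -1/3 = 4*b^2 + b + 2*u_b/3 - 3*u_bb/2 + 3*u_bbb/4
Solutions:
 u(b) = C1 + C2*exp(2*b/3) + C3*exp(4*b/3) - 2*b^3 - 57*b^2/4 - 409*b/8


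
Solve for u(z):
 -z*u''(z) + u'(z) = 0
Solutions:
 u(z) = C1 + C2*z^2


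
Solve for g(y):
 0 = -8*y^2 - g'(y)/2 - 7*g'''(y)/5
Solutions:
 g(y) = C1 + C2*sin(sqrt(70)*y/14) + C3*cos(sqrt(70)*y/14) - 16*y^3/3 + 448*y/5


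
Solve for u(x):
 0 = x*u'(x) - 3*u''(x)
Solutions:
 u(x) = C1 + C2*erfi(sqrt(6)*x/6)


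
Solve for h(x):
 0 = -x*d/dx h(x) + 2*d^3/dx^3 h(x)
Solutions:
 h(x) = C1 + Integral(C2*airyai(2^(2/3)*x/2) + C3*airybi(2^(2/3)*x/2), x)


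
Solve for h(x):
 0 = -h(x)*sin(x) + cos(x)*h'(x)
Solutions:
 h(x) = C1/cos(x)


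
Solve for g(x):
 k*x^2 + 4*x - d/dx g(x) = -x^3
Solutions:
 g(x) = C1 + k*x^3/3 + x^4/4 + 2*x^2


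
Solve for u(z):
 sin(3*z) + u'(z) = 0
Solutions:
 u(z) = C1 + cos(3*z)/3


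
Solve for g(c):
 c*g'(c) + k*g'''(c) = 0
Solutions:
 g(c) = C1 + Integral(C2*airyai(c*(-1/k)^(1/3)) + C3*airybi(c*(-1/k)^(1/3)), c)


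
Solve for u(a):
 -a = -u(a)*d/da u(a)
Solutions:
 u(a) = -sqrt(C1 + a^2)
 u(a) = sqrt(C1 + a^2)


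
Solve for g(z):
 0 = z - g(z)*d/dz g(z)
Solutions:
 g(z) = -sqrt(C1 + z^2)
 g(z) = sqrt(C1 + z^2)


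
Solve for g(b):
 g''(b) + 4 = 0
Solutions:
 g(b) = C1 + C2*b - 2*b^2


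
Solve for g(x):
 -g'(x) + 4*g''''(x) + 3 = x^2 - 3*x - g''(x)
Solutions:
 g(x) = C1 + C4*exp(x/2) - x^3/3 + x^2/2 + 4*x + (C2*sin(sqrt(7)*x/4) + C3*cos(sqrt(7)*x/4))*exp(-x/4)


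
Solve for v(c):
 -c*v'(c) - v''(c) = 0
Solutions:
 v(c) = C1 + C2*erf(sqrt(2)*c/2)


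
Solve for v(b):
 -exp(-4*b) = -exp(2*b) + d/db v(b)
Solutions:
 v(b) = C1 + exp(2*b)/2 + exp(-4*b)/4


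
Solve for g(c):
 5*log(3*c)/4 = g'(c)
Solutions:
 g(c) = C1 + 5*c*log(c)/4 - 5*c/4 + 5*c*log(3)/4


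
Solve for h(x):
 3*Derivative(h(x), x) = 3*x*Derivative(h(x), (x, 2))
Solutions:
 h(x) = C1 + C2*x^2


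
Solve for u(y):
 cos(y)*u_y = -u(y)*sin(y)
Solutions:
 u(y) = C1*cos(y)


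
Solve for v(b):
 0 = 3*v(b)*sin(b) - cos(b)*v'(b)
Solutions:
 v(b) = C1/cos(b)^3


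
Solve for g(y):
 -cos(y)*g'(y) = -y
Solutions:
 g(y) = C1 + Integral(y/cos(y), y)


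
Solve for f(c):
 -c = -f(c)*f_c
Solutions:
 f(c) = -sqrt(C1 + c^2)
 f(c) = sqrt(C1 + c^2)


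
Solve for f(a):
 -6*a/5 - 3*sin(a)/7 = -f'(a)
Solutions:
 f(a) = C1 + 3*a^2/5 - 3*cos(a)/7


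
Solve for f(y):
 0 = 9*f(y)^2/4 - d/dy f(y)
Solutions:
 f(y) = -4/(C1 + 9*y)


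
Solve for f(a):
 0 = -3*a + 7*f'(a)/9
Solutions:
 f(a) = C1 + 27*a^2/14


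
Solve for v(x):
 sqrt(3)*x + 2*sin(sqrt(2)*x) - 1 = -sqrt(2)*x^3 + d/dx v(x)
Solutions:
 v(x) = C1 + sqrt(2)*x^4/4 + sqrt(3)*x^2/2 - x - sqrt(2)*cos(sqrt(2)*x)


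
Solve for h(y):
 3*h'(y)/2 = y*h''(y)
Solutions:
 h(y) = C1 + C2*y^(5/2)


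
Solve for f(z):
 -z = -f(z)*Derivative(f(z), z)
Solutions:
 f(z) = -sqrt(C1 + z^2)
 f(z) = sqrt(C1 + z^2)


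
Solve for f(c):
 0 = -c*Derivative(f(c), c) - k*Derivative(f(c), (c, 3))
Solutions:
 f(c) = C1 + Integral(C2*airyai(c*(-1/k)^(1/3)) + C3*airybi(c*(-1/k)^(1/3)), c)


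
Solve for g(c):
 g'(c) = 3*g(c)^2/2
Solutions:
 g(c) = -2/(C1 + 3*c)


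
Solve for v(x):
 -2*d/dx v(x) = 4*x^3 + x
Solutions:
 v(x) = C1 - x^4/2 - x^2/4


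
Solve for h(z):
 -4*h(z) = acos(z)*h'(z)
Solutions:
 h(z) = C1*exp(-4*Integral(1/acos(z), z))


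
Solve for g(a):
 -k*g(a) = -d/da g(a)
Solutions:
 g(a) = C1*exp(a*k)


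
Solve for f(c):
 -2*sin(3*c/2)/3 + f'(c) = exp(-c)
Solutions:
 f(c) = C1 - 4*cos(3*c/2)/9 - exp(-c)


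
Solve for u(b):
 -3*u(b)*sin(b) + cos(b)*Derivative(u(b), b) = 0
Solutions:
 u(b) = C1/cos(b)^3


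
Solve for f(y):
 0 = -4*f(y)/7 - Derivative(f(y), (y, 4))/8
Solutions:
 f(y) = (C1*sin(14^(3/4)*y/7) + C2*cos(14^(3/4)*y/7))*exp(-14^(3/4)*y/7) + (C3*sin(14^(3/4)*y/7) + C4*cos(14^(3/4)*y/7))*exp(14^(3/4)*y/7)


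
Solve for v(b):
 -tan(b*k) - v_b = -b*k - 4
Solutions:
 v(b) = C1 + b^2*k/2 + 4*b - Piecewise((-log(cos(b*k))/k, Ne(k, 0)), (0, True))


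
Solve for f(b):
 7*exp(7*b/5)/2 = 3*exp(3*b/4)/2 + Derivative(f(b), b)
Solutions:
 f(b) = C1 + 5*exp(7*b/5)/2 - 2*exp(3*b/4)


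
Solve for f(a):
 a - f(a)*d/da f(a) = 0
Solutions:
 f(a) = -sqrt(C1 + a^2)
 f(a) = sqrt(C1 + a^2)


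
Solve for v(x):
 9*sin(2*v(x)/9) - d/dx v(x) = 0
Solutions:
 -9*x + 9*log(cos(2*v(x)/9) - 1)/4 - 9*log(cos(2*v(x)/9) + 1)/4 = C1


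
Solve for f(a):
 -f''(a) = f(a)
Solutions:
 f(a) = C1*sin(a) + C2*cos(a)


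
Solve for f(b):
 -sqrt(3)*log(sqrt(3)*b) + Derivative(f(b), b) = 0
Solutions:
 f(b) = C1 + sqrt(3)*b*log(b) - sqrt(3)*b + sqrt(3)*b*log(3)/2


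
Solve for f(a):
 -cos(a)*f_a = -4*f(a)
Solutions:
 f(a) = C1*(sin(a)^2 + 2*sin(a) + 1)/(sin(a)^2 - 2*sin(a) + 1)


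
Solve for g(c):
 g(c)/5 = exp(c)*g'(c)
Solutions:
 g(c) = C1*exp(-exp(-c)/5)


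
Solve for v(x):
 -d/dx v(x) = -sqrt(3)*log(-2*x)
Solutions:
 v(x) = C1 + sqrt(3)*x*log(-x) + sqrt(3)*x*(-1 + log(2))


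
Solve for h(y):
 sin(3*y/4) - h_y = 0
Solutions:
 h(y) = C1 - 4*cos(3*y/4)/3


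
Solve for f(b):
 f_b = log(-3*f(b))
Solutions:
 -Integral(1/(log(-_y) + log(3)), (_y, f(b))) = C1 - b


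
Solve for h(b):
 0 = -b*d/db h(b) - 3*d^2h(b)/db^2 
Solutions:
 h(b) = C1 + C2*erf(sqrt(6)*b/6)


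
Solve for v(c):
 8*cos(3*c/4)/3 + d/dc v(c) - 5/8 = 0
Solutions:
 v(c) = C1 + 5*c/8 - 32*sin(3*c/4)/9


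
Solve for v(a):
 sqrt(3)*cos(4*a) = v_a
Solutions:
 v(a) = C1 + sqrt(3)*sin(4*a)/4


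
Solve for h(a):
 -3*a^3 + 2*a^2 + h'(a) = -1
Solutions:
 h(a) = C1 + 3*a^4/4 - 2*a^3/3 - a


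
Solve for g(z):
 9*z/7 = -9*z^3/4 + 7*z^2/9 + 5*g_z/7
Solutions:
 g(z) = C1 + 63*z^4/80 - 49*z^3/135 + 9*z^2/10


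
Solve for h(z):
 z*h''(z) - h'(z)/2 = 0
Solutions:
 h(z) = C1 + C2*z^(3/2)


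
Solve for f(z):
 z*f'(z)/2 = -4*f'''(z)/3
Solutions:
 f(z) = C1 + Integral(C2*airyai(-3^(1/3)*z/2) + C3*airybi(-3^(1/3)*z/2), z)


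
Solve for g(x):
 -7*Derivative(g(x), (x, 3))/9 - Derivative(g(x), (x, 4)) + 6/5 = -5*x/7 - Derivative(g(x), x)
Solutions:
 g(x) = C1 + C2*exp(-x*(98*2^(1/3)/(81*sqrt(54933) + 18997)^(1/3) + 28 + 2^(2/3)*(81*sqrt(54933) + 18997)^(1/3))/108)*sin(2^(1/3)*sqrt(3)*x*(-2^(1/3)*(81*sqrt(54933) + 18997)^(1/3) + 98/(81*sqrt(54933) + 18997)^(1/3))/108) + C3*exp(-x*(98*2^(1/3)/(81*sqrt(54933) + 18997)^(1/3) + 28 + 2^(2/3)*(81*sqrt(54933) + 18997)^(1/3))/108)*cos(2^(1/3)*sqrt(3)*x*(-2^(1/3)*(81*sqrt(54933) + 18997)^(1/3) + 98/(81*sqrt(54933) + 18997)^(1/3))/108) + C4*exp(x*(-14 + 98*2^(1/3)/(81*sqrt(54933) + 18997)^(1/3) + 2^(2/3)*(81*sqrt(54933) + 18997)^(1/3))/54) - 5*x^2/14 - 6*x/5


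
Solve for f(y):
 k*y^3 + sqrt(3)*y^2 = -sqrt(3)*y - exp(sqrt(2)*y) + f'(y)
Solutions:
 f(y) = C1 + k*y^4/4 + sqrt(3)*y^3/3 + sqrt(3)*y^2/2 + sqrt(2)*exp(sqrt(2)*y)/2


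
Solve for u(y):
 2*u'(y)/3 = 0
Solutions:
 u(y) = C1


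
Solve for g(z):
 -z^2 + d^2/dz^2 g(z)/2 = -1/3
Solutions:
 g(z) = C1 + C2*z + z^4/6 - z^2/3


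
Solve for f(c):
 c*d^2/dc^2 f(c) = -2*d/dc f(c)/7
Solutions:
 f(c) = C1 + C2*c^(5/7)


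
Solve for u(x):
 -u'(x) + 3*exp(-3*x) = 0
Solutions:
 u(x) = C1 - exp(-3*x)


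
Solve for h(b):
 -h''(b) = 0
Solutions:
 h(b) = C1 + C2*b


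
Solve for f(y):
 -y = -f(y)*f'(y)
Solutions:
 f(y) = -sqrt(C1 + y^2)
 f(y) = sqrt(C1 + y^2)


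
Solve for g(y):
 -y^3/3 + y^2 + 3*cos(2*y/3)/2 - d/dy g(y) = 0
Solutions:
 g(y) = C1 - y^4/12 + y^3/3 + 9*sin(2*y/3)/4


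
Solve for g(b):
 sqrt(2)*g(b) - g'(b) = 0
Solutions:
 g(b) = C1*exp(sqrt(2)*b)


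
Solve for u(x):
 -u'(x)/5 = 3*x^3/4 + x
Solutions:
 u(x) = C1 - 15*x^4/16 - 5*x^2/2


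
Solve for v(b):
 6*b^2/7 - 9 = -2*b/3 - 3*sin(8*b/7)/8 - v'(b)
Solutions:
 v(b) = C1 - 2*b^3/7 - b^2/3 + 9*b + 21*cos(8*b/7)/64


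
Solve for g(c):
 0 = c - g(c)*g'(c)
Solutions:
 g(c) = -sqrt(C1 + c^2)
 g(c) = sqrt(C1 + c^2)


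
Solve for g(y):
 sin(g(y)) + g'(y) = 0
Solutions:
 g(y) = -acos((-C1 - exp(2*y))/(C1 - exp(2*y))) + 2*pi
 g(y) = acos((-C1 - exp(2*y))/(C1 - exp(2*y)))


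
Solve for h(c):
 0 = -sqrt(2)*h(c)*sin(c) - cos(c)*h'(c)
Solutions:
 h(c) = C1*cos(c)^(sqrt(2))


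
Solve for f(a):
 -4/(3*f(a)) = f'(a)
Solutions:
 f(a) = -sqrt(C1 - 24*a)/3
 f(a) = sqrt(C1 - 24*a)/3


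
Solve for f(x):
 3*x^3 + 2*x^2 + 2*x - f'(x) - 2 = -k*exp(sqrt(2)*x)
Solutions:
 f(x) = C1 + sqrt(2)*k*exp(sqrt(2)*x)/2 + 3*x^4/4 + 2*x^3/3 + x^2 - 2*x


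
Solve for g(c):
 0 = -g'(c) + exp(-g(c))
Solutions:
 g(c) = log(C1 + c)


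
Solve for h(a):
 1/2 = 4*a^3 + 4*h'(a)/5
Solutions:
 h(a) = C1 - 5*a^4/4 + 5*a/8


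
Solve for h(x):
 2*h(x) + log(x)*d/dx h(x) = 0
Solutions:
 h(x) = C1*exp(-2*li(x))


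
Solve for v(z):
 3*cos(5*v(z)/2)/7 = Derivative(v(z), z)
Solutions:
 -3*z/7 - log(sin(5*v(z)/2) - 1)/5 + log(sin(5*v(z)/2) + 1)/5 = C1


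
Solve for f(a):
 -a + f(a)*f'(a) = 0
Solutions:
 f(a) = -sqrt(C1 + a^2)
 f(a) = sqrt(C1 + a^2)


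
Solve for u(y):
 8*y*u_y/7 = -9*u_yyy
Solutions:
 u(y) = C1 + Integral(C2*airyai(-2*147^(1/3)*y/21) + C3*airybi(-2*147^(1/3)*y/21), y)


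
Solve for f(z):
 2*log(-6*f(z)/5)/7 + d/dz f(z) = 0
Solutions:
 7*Integral(1/(log(-_y) - log(5) + log(6)), (_y, f(z)))/2 = C1 - z


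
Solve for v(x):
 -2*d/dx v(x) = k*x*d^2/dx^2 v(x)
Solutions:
 v(x) = C1 + x^(((re(k) - 2)*re(k) + im(k)^2)/(re(k)^2 + im(k)^2))*(C2*sin(2*log(x)*Abs(im(k))/(re(k)^2 + im(k)^2)) + C3*cos(2*log(x)*im(k)/(re(k)^2 + im(k)^2)))
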